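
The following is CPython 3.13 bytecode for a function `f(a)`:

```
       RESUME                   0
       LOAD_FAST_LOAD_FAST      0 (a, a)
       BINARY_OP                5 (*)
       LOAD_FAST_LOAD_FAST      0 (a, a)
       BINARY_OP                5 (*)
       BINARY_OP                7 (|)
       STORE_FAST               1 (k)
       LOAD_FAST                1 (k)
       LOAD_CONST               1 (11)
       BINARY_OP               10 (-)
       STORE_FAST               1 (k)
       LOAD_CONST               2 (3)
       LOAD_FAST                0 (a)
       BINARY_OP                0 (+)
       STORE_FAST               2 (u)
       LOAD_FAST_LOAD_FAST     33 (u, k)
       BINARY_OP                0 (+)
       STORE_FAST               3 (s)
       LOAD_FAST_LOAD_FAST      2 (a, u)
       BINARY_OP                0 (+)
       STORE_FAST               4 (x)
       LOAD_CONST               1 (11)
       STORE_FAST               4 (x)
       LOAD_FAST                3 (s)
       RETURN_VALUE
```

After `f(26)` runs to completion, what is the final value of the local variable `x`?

LOAD_FAST_LOAD_FAST a,a → push 26,26. Stack: [26, 26]
BINARY_OP * → 26 * 26 = 676. Stack: [676]
LOAD_FAST_LOAD_FAST a,a → push 26,26. Stack: [676, 26, 26]
BINARY_OP * → 26 * 26 = 676. Stack: [676, 676]
BINARY_OP | → 676 | 676 = 676. Stack: [676]
STORE_FAST k → k=676. Stack: []
LOAD_FAST k → push 676. Stack: [676]
LOAD_CONST → push 11. Stack: [676, 11]
BINARY_OP - → 676 - 11 = 665. Stack: [665]
STORE_FAST k → k=665. Stack: []
LOAD_CONST → push 3. Stack: [3]
LOAD_FAST a → push 26. Stack: [3, 26]
BINARY_OP + → 3 + 26 = 29. Stack: [29]
STORE_FAST u → u=29. Stack: []
LOAD_FAST_LOAD_FAST u,k → push 29,665. Stack: [29, 665]
BINARY_OP + → 29 + 665 = 694. Stack: [694]
STORE_FAST s → s=694. Stack: []
LOAD_FAST_LOAD_FAST a,u → push 26,29. Stack: [26, 29]
BINARY_OP + → 26 + 29 = 55. Stack: [55]
STORE_FAST x → x=55. Stack: []
LOAD_CONST → push 11. Stack: [11]
STORE_FAST x → x=11. Stack: []
LOAD_FAST s → push 694. Stack: [694]
RETURN_VALUE → return 694.

11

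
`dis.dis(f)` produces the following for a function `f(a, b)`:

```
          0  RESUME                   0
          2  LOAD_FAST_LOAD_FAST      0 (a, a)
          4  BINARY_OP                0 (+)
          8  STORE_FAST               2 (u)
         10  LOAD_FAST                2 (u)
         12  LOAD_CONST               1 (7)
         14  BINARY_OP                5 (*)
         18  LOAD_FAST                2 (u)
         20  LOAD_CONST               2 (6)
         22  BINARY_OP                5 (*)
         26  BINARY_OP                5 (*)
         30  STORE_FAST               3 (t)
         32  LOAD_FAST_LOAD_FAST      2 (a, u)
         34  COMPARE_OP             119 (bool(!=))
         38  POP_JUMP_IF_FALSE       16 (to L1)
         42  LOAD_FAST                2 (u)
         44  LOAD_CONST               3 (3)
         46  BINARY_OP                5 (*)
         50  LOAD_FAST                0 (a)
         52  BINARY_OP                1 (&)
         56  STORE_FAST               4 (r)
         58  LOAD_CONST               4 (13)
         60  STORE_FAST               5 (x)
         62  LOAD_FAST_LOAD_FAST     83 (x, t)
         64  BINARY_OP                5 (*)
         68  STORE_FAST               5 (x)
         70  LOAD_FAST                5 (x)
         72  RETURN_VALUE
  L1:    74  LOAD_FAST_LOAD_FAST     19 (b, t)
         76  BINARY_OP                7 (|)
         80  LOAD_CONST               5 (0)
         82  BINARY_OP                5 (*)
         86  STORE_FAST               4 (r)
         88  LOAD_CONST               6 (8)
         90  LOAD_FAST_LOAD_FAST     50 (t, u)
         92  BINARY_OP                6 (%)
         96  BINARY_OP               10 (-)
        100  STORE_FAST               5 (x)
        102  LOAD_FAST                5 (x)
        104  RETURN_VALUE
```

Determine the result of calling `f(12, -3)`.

LOAD_FAST_LOAD_FAST a,a → push 12,12. Stack: [12, 12]
BINARY_OP + → 12 + 12 = 24. Stack: [24]
STORE_FAST u → u=24. Stack: []
LOAD_FAST u → push 24. Stack: [24]
LOAD_CONST → push 7. Stack: [24, 7]
BINARY_OP * → 24 * 7 = 168. Stack: [168]
LOAD_FAST u → push 24. Stack: [168, 24]
LOAD_CONST → push 6. Stack: [168, 24, 6]
BINARY_OP * → 24 * 6 = 144. Stack: [168, 144]
BINARY_OP * → 168 * 144 = 24192. Stack: [24192]
STORE_FAST t → t=24192. Stack: []
LOAD_FAST_LOAD_FAST a,u → push 12,24. Stack: [12, 24]
COMPARE_OP bool(!=) → 12 vs 24 = True. Stack: [True]
POP_JUMP_IF_FALSE → pop True; no jump. Stack: []
LOAD_FAST u → push 24. Stack: [24]
LOAD_CONST → push 3. Stack: [24, 3]
BINARY_OP * → 24 * 3 = 72. Stack: [72]
LOAD_FAST a → push 12. Stack: [72, 12]
BINARY_OP & → 72 & 12 = 8. Stack: [8]
STORE_FAST r → r=8. Stack: []
LOAD_CONST → push 13. Stack: [13]
STORE_FAST x → x=13. Stack: []
LOAD_FAST_LOAD_FAST x,t → push 13,24192. Stack: [13, 24192]
BINARY_OP * → 13 * 24192 = 314496. Stack: [314496]
STORE_FAST x → x=314496. Stack: []
LOAD_FAST x → push 314496. Stack: [314496]
RETURN_VALUE → return 314496.

314496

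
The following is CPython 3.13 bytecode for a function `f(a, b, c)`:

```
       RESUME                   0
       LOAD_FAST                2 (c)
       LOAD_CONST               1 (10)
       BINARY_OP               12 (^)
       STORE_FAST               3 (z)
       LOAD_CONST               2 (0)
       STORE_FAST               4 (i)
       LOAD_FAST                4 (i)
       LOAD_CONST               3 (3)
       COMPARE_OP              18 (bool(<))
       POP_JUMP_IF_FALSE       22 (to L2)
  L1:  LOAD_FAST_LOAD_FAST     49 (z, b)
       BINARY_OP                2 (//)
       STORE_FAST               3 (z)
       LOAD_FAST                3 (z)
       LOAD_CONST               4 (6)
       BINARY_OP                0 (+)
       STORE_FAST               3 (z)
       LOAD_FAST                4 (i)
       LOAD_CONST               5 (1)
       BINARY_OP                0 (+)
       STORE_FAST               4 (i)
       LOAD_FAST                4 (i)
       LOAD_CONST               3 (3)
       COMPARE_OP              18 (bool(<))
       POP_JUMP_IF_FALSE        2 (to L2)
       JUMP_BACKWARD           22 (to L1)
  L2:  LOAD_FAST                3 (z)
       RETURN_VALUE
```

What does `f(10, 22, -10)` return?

6

LOAD_FAST c → push -10. Stack: [-10]
LOAD_CONST → push 10. Stack: [-10, 10]
BINARY_OP ^ → -10 ^ 10 = -4. Stack: [-4]
STORE_FAST z → z=-4. Stack: []
LOAD_CONST → push 0. Stack: [0]
STORE_FAST i → i=0. Stack: []
LOAD_FAST i → push 0. Stack: [0]
LOAD_CONST → push 3. Stack: [0, 3]
COMPARE_OP bool(<) → 0 vs 3 = True. Stack: [True]
POP_JUMP_IF_FALSE → pop True; no jump. Stack: []
LOAD_FAST_LOAD_FAST z,b → push -4,22. Stack: [-4, 22]
BINARY_OP // → -4 // 22 = -1. Stack: [-1]
STORE_FAST z → z=-1. Stack: []
LOAD_FAST z → push -1. Stack: [-1]
LOAD_CONST → push 6. Stack: [-1, 6]
BINARY_OP + → -1 + 6 = 5. Stack: [5]
STORE_FAST z → z=5. Stack: []
LOAD_FAST i → push 0. Stack: [0]
LOAD_CONST → push 1. Stack: [0, 1]
BINARY_OP + → 0 + 1 = 1. Stack: [1]
STORE_FAST i → i=1. Stack: []
LOAD_FAST i → push 1. Stack: [1]
LOAD_CONST → push 3. Stack: [1, 3]
COMPARE_OP bool(<) → 1 vs 3 = True. Stack: [True]
POP_JUMP_IF_FALSE → pop True; no jump. Stack: []
LOAD_FAST_LOAD_FAST z,b → push 5,22. Stack: [5, 22]
BINARY_OP // → 5 // 22 = 0. Stack: [0]
STORE_FAST z → z=0. Stack: []
LOAD_FAST z → push 0. Stack: [0]
LOAD_CONST → push 6. Stack: [0, 6]
BINARY_OP + → 0 + 6 = 6. Stack: [6]
STORE_FAST z → z=6. Stack: []
LOAD_FAST i → push 1. Stack: [1]
LOAD_CONST → push 1. Stack: [1, 1]
BINARY_OP + → 1 + 1 = 2. Stack: [2]
STORE_FAST i → i=2. Stack: []
LOAD_FAST i → push 2. Stack: [2]
LOAD_CONST → push 3. Stack: [2, 3]
COMPARE_OP bool(<) → 2 vs 3 = True. Stack: [True]
POP_JUMP_IF_FALSE → pop True; no jump. Stack: []
LOAD_FAST_LOAD_FAST z,b → push 6,22. Stack: [6, 22]
BINARY_OP // → 6 // 22 = 0. Stack: [0]
STORE_FAST z → z=0. Stack: []
LOAD_FAST z → push 0. Stack: [0]
LOAD_CONST → push 6. Stack: [0, 6]
BINARY_OP + → 0 + 6 = 6. Stack: [6]
STORE_FAST z → z=6. Stack: []
LOAD_FAST i → push 2. Stack: [2]
LOAD_CONST → push 1. Stack: [2, 1]
BINARY_OP + → 2 + 1 = 3. Stack: [3]
STORE_FAST i → i=3. Stack: []
LOAD_FAST i → push 3. Stack: [3]
LOAD_CONST → push 3. Stack: [3, 3]
COMPARE_OP bool(<) → 3 vs 3 = False. Stack: [False]
POP_JUMP_IF_FALSE → pop False; jump. Stack: []
LOAD_FAST z → push 6. Stack: [6]
RETURN_VALUE → return 6.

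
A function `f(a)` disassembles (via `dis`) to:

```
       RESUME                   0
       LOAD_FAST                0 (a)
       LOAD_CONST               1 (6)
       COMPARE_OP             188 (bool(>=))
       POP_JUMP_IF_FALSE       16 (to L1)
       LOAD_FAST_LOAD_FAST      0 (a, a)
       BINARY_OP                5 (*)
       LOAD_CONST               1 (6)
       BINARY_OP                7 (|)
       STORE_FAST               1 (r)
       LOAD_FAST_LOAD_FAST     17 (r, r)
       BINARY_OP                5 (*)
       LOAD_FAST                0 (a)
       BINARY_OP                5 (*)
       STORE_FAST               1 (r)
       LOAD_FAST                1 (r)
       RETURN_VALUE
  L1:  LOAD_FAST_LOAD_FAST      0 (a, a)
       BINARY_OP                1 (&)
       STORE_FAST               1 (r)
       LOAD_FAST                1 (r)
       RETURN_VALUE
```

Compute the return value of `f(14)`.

548856

LOAD_FAST a → push 14. Stack: [14]
LOAD_CONST → push 6. Stack: [14, 6]
COMPARE_OP bool(>=) → 14 vs 6 = True. Stack: [True]
POP_JUMP_IF_FALSE → pop True; no jump. Stack: []
LOAD_FAST_LOAD_FAST a,a → push 14,14. Stack: [14, 14]
BINARY_OP * → 14 * 14 = 196. Stack: [196]
LOAD_CONST → push 6. Stack: [196, 6]
BINARY_OP | → 196 | 6 = 198. Stack: [198]
STORE_FAST r → r=198. Stack: []
LOAD_FAST_LOAD_FAST r,r → push 198,198. Stack: [198, 198]
BINARY_OP * → 198 * 198 = 39204. Stack: [39204]
LOAD_FAST a → push 14. Stack: [39204, 14]
BINARY_OP * → 39204 * 14 = 548856. Stack: [548856]
STORE_FAST r → r=548856. Stack: []
LOAD_FAST r → push 548856. Stack: [548856]
RETURN_VALUE → return 548856.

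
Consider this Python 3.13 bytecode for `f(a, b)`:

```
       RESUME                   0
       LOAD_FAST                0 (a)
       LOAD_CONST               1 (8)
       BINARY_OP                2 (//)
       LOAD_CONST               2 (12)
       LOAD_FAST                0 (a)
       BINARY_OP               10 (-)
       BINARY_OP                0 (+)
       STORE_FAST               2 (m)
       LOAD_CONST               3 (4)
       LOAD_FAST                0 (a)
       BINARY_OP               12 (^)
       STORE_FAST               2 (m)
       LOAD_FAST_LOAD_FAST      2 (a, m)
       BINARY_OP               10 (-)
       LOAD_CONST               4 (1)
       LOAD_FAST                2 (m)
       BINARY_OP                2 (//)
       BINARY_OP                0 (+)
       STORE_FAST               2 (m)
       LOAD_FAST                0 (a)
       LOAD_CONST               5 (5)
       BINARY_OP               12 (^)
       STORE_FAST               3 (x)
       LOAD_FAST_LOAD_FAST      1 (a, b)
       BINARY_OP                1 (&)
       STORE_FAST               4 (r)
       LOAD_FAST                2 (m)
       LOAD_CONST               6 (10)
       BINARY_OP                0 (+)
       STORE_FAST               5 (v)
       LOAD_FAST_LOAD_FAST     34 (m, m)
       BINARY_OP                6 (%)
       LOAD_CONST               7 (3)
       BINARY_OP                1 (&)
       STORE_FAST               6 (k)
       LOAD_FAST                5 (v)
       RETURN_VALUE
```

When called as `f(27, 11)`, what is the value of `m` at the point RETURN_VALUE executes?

LOAD_FAST a → push 27. Stack: [27]
LOAD_CONST → push 8. Stack: [27, 8]
BINARY_OP // → 27 // 8 = 3. Stack: [3]
LOAD_CONST → push 12. Stack: [3, 12]
LOAD_FAST a → push 27. Stack: [3, 12, 27]
BINARY_OP - → 12 - 27 = -15. Stack: [3, -15]
BINARY_OP + → 3 + -15 = -12. Stack: [-12]
STORE_FAST m → m=-12. Stack: []
LOAD_CONST → push 4. Stack: [4]
LOAD_FAST a → push 27. Stack: [4, 27]
BINARY_OP ^ → 4 ^ 27 = 31. Stack: [31]
STORE_FAST m → m=31. Stack: []
LOAD_FAST_LOAD_FAST a,m → push 27,31. Stack: [27, 31]
BINARY_OP - → 27 - 31 = -4. Stack: [-4]
LOAD_CONST → push 1. Stack: [-4, 1]
LOAD_FAST m → push 31. Stack: [-4, 1, 31]
BINARY_OP // → 1 // 31 = 0. Stack: [-4, 0]
BINARY_OP + → -4 + 0 = -4. Stack: [-4]
STORE_FAST m → m=-4. Stack: []
LOAD_FAST a → push 27. Stack: [27]
LOAD_CONST → push 5. Stack: [27, 5]
BINARY_OP ^ → 27 ^ 5 = 30. Stack: [30]
STORE_FAST x → x=30. Stack: []
LOAD_FAST_LOAD_FAST a,b → push 27,11. Stack: [27, 11]
BINARY_OP & → 27 & 11 = 11. Stack: [11]
STORE_FAST r → r=11. Stack: []
LOAD_FAST m → push -4. Stack: [-4]
LOAD_CONST → push 10. Stack: [-4, 10]
BINARY_OP + → -4 + 10 = 6. Stack: [6]
STORE_FAST v → v=6. Stack: []
LOAD_FAST_LOAD_FAST m,m → push -4,-4. Stack: [-4, -4]
BINARY_OP % → -4 % -4 = 0. Stack: [0]
LOAD_CONST → push 3. Stack: [0, 3]
BINARY_OP & → 0 & 3 = 0. Stack: [0]
STORE_FAST k → k=0. Stack: []
LOAD_FAST v → push 6. Stack: [6]
RETURN_VALUE → return 6.

-4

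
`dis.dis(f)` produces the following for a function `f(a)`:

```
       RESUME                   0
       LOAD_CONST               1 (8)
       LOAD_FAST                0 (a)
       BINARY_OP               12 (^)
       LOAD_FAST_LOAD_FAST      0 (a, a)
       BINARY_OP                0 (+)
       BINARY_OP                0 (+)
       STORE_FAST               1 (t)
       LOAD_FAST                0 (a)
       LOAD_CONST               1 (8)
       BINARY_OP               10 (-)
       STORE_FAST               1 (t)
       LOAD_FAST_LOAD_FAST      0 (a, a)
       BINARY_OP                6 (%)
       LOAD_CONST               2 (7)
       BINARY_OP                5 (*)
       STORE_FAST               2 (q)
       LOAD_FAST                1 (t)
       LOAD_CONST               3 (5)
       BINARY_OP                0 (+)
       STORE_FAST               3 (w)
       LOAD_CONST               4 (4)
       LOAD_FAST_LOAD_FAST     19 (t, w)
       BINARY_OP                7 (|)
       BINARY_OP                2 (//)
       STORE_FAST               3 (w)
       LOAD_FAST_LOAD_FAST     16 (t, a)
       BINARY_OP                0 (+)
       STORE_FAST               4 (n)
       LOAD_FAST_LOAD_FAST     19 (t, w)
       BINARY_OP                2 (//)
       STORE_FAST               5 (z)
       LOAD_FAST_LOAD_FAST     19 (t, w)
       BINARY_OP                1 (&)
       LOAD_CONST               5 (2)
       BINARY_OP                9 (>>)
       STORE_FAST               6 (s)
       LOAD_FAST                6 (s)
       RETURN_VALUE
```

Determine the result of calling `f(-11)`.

LOAD_CONST → push 8. Stack: [8]
LOAD_FAST a → push -11. Stack: [8, -11]
BINARY_OP ^ → 8 ^ -11 = -3. Stack: [-3]
LOAD_FAST_LOAD_FAST a,a → push -11,-11. Stack: [-3, -11, -11]
BINARY_OP + → -11 + -11 = -22. Stack: [-3, -22]
BINARY_OP + → -3 + -22 = -25. Stack: [-25]
STORE_FAST t → t=-25. Stack: []
LOAD_FAST a → push -11. Stack: [-11]
LOAD_CONST → push 8. Stack: [-11, 8]
BINARY_OP - → -11 - 8 = -19. Stack: [-19]
STORE_FAST t → t=-19. Stack: []
LOAD_FAST_LOAD_FAST a,a → push -11,-11. Stack: [-11, -11]
BINARY_OP % → -11 % -11 = 0. Stack: [0]
LOAD_CONST → push 7. Stack: [0, 7]
BINARY_OP * → 0 * 7 = 0. Stack: [0]
STORE_FAST q → q=0. Stack: []
LOAD_FAST t → push -19. Stack: [-19]
LOAD_CONST → push 5. Stack: [-19, 5]
BINARY_OP + → -19 + 5 = -14. Stack: [-14]
STORE_FAST w → w=-14. Stack: []
LOAD_CONST → push 4. Stack: [4]
LOAD_FAST_LOAD_FAST t,w → push -19,-14. Stack: [4, -19, -14]
BINARY_OP | → -19 | -14 = -1. Stack: [4, -1]
BINARY_OP // → 4 // -1 = -4. Stack: [-4]
STORE_FAST w → w=-4. Stack: []
LOAD_FAST_LOAD_FAST t,a → push -19,-11. Stack: [-19, -11]
BINARY_OP + → -19 + -11 = -30. Stack: [-30]
STORE_FAST n → n=-30. Stack: []
LOAD_FAST_LOAD_FAST t,w → push -19,-4. Stack: [-19, -4]
BINARY_OP // → -19 // -4 = 4. Stack: [4]
STORE_FAST z → z=4. Stack: []
LOAD_FAST_LOAD_FAST t,w → push -19,-4. Stack: [-19, -4]
BINARY_OP & → -19 & -4 = -20. Stack: [-20]
LOAD_CONST → push 2. Stack: [-20, 2]
BINARY_OP >> → -20 >> 2 = -5. Stack: [-5]
STORE_FAST s → s=-5. Stack: []
LOAD_FAST s → push -5. Stack: [-5]
RETURN_VALUE → return -5.

-5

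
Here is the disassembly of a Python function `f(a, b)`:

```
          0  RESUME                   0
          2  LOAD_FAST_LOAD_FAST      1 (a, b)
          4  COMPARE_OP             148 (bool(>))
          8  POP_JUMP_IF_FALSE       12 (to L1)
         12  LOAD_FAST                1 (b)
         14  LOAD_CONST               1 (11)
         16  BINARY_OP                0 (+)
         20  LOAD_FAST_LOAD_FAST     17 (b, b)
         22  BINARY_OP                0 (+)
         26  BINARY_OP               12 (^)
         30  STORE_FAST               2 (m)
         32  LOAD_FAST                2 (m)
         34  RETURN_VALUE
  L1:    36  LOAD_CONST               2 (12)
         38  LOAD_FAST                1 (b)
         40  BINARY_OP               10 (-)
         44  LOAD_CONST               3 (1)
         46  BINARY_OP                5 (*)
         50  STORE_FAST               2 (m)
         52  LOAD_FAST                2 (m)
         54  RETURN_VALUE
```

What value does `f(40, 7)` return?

LOAD_FAST_LOAD_FAST a,b → push 40,7. Stack: [40, 7]
COMPARE_OP bool(>) → 40 vs 7 = True. Stack: [True]
POP_JUMP_IF_FALSE → pop True; no jump. Stack: []
LOAD_FAST b → push 7. Stack: [7]
LOAD_CONST → push 11. Stack: [7, 11]
BINARY_OP + → 7 + 11 = 18. Stack: [18]
LOAD_FAST_LOAD_FAST b,b → push 7,7. Stack: [18, 7, 7]
BINARY_OP + → 7 + 7 = 14. Stack: [18, 14]
BINARY_OP ^ → 18 ^ 14 = 28. Stack: [28]
STORE_FAST m → m=28. Stack: []
LOAD_FAST m → push 28. Stack: [28]
RETURN_VALUE → return 28.

28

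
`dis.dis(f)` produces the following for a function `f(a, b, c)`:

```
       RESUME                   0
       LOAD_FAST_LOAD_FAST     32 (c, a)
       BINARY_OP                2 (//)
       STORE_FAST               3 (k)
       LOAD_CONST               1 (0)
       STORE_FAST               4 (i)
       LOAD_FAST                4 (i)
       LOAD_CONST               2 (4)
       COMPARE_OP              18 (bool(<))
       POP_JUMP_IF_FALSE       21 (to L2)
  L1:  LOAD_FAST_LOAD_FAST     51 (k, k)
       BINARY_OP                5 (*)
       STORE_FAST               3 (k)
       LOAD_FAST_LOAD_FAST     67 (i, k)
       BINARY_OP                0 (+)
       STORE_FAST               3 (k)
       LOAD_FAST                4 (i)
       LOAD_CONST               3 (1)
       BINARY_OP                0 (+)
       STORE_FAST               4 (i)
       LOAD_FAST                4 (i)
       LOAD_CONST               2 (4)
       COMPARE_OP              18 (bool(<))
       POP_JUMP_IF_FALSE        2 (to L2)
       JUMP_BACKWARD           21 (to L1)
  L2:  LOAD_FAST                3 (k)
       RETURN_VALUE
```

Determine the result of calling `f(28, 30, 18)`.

12

LOAD_FAST_LOAD_FAST c,a → push 18,28
BINARY_OP // → 18 // 28 = 0
STORE_FAST k → k=0
LOAD_CONST → push 0
STORE_FAST i → i=0
LOAD_FAST i → push 0
LOAD_CONST → push 4
COMPARE_OP bool(<) → 0 vs 4 = True
POP_JUMP_IF_FALSE → pop True; no jump
LOAD_FAST_LOAD_FAST k,k → push 0,0
BINARY_OP * → 0 * 0 = 0
STORE_FAST k → k=0
LOAD_FAST_LOAD_FAST i,k → push 0,0
BINARY_OP + → 0 + 0 = 0
STORE_FAST k → k=0
LOAD_FAST i → push 0
LOAD_CONST → push 1
BINARY_OP + → 0 + 1 = 1
STORE_FAST i → i=1
LOAD_FAST i → push 1
LOAD_CONST → push 4
COMPARE_OP bool(<) → 1 vs 4 = True
POP_JUMP_IF_FALSE → pop True; no jump
LOAD_FAST_LOAD_FAST k,k → push 0,0
BINARY_OP * → 0 * 0 = 0
STORE_FAST k → k=0
LOAD_FAST_LOAD_FAST i,k → push 1,0
BINARY_OP + → 1 + 0 = 1
STORE_FAST k → k=1
LOAD_FAST i → push 1
LOAD_CONST → push 1
BINARY_OP + → 1 + 1 = 2
STORE_FAST i → i=2
LOAD_FAST i → push 2
LOAD_CONST → push 4
COMPARE_OP bool(<) → 2 vs 4 = True
POP_JUMP_IF_FALSE → pop True; no jump
LOAD_FAST_LOAD_FAST k,k → push 1,1
BINARY_OP * → 1 * 1 = 1
STORE_FAST k → k=1
LOAD_FAST_LOAD_FAST i,k → push 2,1
BINARY_OP + → 2 + 1 = 3
STORE_FAST k → k=3
LOAD_FAST i → push 2
LOAD_CONST → push 1
BINARY_OP + → 2 + 1 = 3
STORE_FAST i → i=3
LOAD_FAST i → push 3
LOAD_CONST → push 4
COMPARE_OP bool(<) → 3 vs 4 = True
POP_JUMP_IF_FALSE → pop True; no jump
LOAD_FAST_LOAD_FAST k,k → push 3,3
BINARY_OP * → 3 * 3 = 9
STORE_FAST k → k=9
LOAD_FAST_LOAD_FAST i,k → push 3,9
BINARY_OP + → 3 + 9 = 12
STORE_FAST k → k=12
LOAD_FAST i → push 3
LOAD_CONST → push 1
BINARY_OP + → 3 + 1 = 4
STORE_FAST i → i=4
LOAD_FAST i → push 4
LOAD_CONST → push 4
COMPARE_OP bool(<) → 4 vs 4 = False
POP_JUMP_IF_FALSE → pop False; jump
LOAD_FAST k → push 12
RETURN_VALUE → return 12.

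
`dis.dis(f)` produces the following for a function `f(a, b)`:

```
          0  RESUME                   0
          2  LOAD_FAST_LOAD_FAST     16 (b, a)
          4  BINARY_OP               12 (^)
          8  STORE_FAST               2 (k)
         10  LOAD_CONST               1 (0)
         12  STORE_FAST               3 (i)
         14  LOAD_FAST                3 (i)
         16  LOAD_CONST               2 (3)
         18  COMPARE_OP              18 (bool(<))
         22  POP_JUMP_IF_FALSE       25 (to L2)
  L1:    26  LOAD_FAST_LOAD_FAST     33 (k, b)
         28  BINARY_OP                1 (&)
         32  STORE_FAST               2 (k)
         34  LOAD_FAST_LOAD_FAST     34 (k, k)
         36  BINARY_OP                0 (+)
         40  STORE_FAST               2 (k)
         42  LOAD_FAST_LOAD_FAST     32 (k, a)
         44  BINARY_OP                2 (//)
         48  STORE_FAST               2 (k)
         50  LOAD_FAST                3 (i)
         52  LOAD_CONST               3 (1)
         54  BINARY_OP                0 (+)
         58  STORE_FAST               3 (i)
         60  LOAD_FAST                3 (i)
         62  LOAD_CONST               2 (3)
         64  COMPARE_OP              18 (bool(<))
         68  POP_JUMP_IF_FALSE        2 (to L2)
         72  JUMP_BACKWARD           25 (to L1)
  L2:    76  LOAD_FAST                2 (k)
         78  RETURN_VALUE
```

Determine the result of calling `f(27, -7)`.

-1

LOAD_FAST_LOAD_FAST b,a → push -7,27. Stack: [-7, 27]
BINARY_OP ^ → -7 ^ 27 = -30. Stack: [-30]
STORE_FAST k → k=-30. Stack: []
LOAD_CONST → push 0. Stack: [0]
STORE_FAST i → i=0. Stack: []
LOAD_FAST i → push 0. Stack: [0]
LOAD_CONST → push 3. Stack: [0, 3]
COMPARE_OP bool(<) → 0 vs 3 = True. Stack: [True]
POP_JUMP_IF_FALSE → pop True; no jump. Stack: []
LOAD_FAST_LOAD_FAST k,b → push -30,-7. Stack: [-30, -7]
BINARY_OP & → -30 & -7 = -32. Stack: [-32]
STORE_FAST k → k=-32. Stack: []
LOAD_FAST_LOAD_FAST k,k → push -32,-32. Stack: [-32, -32]
BINARY_OP + → -32 + -32 = -64. Stack: [-64]
STORE_FAST k → k=-64. Stack: []
LOAD_FAST_LOAD_FAST k,a → push -64,27. Stack: [-64, 27]
BINARY_OP // → -64 // 27 = -3. Stack: [-3]
STORE_FAST k → k=-3. Stack: []
LOAD_FAST i → push 0. Stack: [0]
LOAD_CONST → push 1. Stack: [0, 1]
BINARY_OP + → 0 + 1 = 1. Stack: [1]
STORE_FAST i → i=1. Stack: []
LOAD_FAST i → push 1. Stack: [1]
LOAD_CONST → push 3. Stack: [1, 3]
COMPARE_OP bool(<) → 1 vs 3 = True. Stack: [True]
POP_JUMP_IF_FALSE → pop True; no jump. Stack: []
LOAD_FAST_LOAD_FAST k,b → push -3,-7. Stack: [-3, -7]
BINARY_OP & → -3 & -7 = -7. Stack: [-7]
STORE_FAST k → k=-7. Stack: []
LOAD_FAST_LOAD_FAST k,k → push -7,-7. Stack: [-7, -7]
BINARY_OP + → -7 + -7 = -14. Stack: [-14]
STORE_FAST k → k=-14. Stack: []
LOAD_FAST_LOAD_FAST k,a → push -14,27. Stack: [-14, 27]
BINARY_OP // → -14 // 27 = -1. Stack: [-1]
STORE_FAST k → k=-1. Stack: []
LOAD_FAST i → push 1. Stack: [1]
LOAD_CONST → push 1. Stack: [1, 1]
BINARY_OP + → 1 + 1 = 2. Stack: [2]
STORE_FAST i → i=2. Stack: []
LOAD_FAST i → push 2. Stack: [2]
LOAD_CONST → push 3. Stack: [2, 3]
COMPARE_OP bool(<) → 2 vs 3 = True. Stack: [True]
POP_JUMP_IF_FALSE → pop True; no jump. Stack: []
LOAD_FAST_LOAD_FAST k,b → push -1,-7. Stack: [-1, -7]
BINARY_OP & → -1 & -7 = -7. Stack: [-7]
STORE_FAST k → k=-7. Stack: []
LOAD_FAST_LOAD_FAST k,k → push -7,-7. Stack: [-7, -7]
BINARY_OP + → -7 + -7 = -14. Stack: [-14]
STORE_FAST k → k=-14. Stack: []
LOAD_FAST_LOAD_FAST k,a → push -14,27. Stack: [-14, 27]
BINARY_OP // → -14 // 27 = -1. Stack: [-1]
STORE_FAST k → k=-1. Stack: []
LOAD_FAST i → push 2. Stack: [2]
LOAD_CONST → push 1. Stack: [2, 1]
BINARY_OP + → 2 + 1 = 3. Stack: [3]
STORE_FAST i → i=3. Stack: []
LOAD_FAST i → push 3. Stack: [3]
LOAD_CONST → push 3. Stack: [3, 3]
COMPARE_OP bool(<) → 3 vs 3 = False. Stack: [False]
POP_JUMP_IF_FALSE → pop False; jump. Stack: []
LOAD_FAST k → push -1. Stack: [-1]
RETURN_VALUE → return -1.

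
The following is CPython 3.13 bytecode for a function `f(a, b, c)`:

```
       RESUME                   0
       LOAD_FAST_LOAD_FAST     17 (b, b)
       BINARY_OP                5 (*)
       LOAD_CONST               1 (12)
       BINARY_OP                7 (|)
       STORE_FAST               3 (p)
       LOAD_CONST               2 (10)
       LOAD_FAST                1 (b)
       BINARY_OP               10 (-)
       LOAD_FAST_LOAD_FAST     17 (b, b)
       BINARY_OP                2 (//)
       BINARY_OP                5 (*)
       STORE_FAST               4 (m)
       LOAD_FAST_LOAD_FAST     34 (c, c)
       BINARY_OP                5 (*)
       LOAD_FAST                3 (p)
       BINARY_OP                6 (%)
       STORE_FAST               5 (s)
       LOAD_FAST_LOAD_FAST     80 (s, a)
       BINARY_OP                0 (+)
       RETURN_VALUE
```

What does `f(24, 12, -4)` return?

40

LOAD_FAST_LOAD_FAST b,b → push 12,12. Stack: [12, 12]
BINARY_OP * → 12 * 12 = 144. Stack: [144]
LOAD_CONST → push 12. Stack: [144, 12]
BINARY_OP | → 144 | 12 = 156. Stack: [156]
STORE_FAST p → p=156. Stack: []
LOAD_CONST → push 10. Stack: [10]
LOAD_FAST b → push 12. Stack: [10, 12]
BINARY_OP - → 10 - 12 = -2. Stack: [-2]
LOAD_FAST_LOAD_FAST b,b → push 12,12. Stack: [-2, 12, 12]
BINARY_OP // → 12 // 12 = 1. Stack: [-2, 1]
BINARY_OP * → -2 * 1 = -2. Stack: [-2]
STORE_FAST m → m=-2. Stack: []
LOAD_FAST_LOAD_FAST c,c → push -4,-4. Stack: [-4, -4]
BINARY_OP * → -4 * -4 = 16. Stack: [16]
LOAD_FAST p → push 156. Stack: [16, 156]
BINARY_OP % → 16 % 156 = 16. Stack: [16]
STORE_FAST s → s=16. Stack: []
LOAD_FAST_LOAD_FAST s,a → push 16,24. Stack: [16, 24]
BINARY_OP + → 16 + 24 = 40. Stack: [40]
RETURN_VALUE → return 40.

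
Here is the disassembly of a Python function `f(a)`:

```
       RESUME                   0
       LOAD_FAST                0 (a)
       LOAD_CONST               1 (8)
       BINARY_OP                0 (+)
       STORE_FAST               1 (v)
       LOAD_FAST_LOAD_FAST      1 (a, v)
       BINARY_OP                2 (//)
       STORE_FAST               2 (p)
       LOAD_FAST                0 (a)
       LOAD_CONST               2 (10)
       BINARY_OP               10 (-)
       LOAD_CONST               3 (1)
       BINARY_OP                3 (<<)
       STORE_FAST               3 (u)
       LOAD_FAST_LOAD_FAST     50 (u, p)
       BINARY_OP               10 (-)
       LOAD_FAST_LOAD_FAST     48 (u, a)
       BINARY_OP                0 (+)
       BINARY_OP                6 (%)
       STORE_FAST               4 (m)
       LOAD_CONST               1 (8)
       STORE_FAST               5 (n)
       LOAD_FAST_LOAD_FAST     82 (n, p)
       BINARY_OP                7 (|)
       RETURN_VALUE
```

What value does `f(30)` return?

8

LOAD_FAST a → push 30. Stack: [30]
LOAD_CONST → push 8. Stack: [30, 8]
BINARY_OP + → 30 + 8 = 38. Stack: [38]
STORE_FAST v → v=38. Stack: []
LOAD_FAST_LOAD_FAST a,v → push 30,38. Stack: [30, 38]
BINARY_OP // → 30 // 38 = 0. Stack: [0]
STORE_FAST p → p=0. Stack: []
LOAD_FAST a → push 30. Stack: [30]
LOAD_CONST → push 10. Stack: [30, 10]
BINARY_OP - → 30 - 10 = 20. Stack: [20]
LOAD_CONST → push 1. Stack: [20, 1]
BINARY_OP << → 20 << 1 = 40. Stack: [40]
STORE_FAST u → u=40. Stack: []
LOAD_FAST_LOAD_FAST u,p → push 40,0. Stack: [40, 0]
BINARY_OP - → 40 - 0 = 40. Stack: [40]
LOAD_FAST_LOAD_FAST u,a → push 40,30. Stack: [40, 40, 30]
BINARY_OP + → 40 + 30 = 70. Stack: [40, 70]
BINARY_OP % → 40 % 70 = 40. Stack: [40]
STORE_FAST m → m=40. Stack: []
LOAD_CONST → push 8. Stack: [8]
STORE_FAST n → n=8. Stack: []
LOAD_FAST_LOAD_FAST n,p → push 8,0. Stack: [8, 0]
BINARY_OP | → 8 | 0 = 8. Stack: [8]
RETURN_VALUE → return 8.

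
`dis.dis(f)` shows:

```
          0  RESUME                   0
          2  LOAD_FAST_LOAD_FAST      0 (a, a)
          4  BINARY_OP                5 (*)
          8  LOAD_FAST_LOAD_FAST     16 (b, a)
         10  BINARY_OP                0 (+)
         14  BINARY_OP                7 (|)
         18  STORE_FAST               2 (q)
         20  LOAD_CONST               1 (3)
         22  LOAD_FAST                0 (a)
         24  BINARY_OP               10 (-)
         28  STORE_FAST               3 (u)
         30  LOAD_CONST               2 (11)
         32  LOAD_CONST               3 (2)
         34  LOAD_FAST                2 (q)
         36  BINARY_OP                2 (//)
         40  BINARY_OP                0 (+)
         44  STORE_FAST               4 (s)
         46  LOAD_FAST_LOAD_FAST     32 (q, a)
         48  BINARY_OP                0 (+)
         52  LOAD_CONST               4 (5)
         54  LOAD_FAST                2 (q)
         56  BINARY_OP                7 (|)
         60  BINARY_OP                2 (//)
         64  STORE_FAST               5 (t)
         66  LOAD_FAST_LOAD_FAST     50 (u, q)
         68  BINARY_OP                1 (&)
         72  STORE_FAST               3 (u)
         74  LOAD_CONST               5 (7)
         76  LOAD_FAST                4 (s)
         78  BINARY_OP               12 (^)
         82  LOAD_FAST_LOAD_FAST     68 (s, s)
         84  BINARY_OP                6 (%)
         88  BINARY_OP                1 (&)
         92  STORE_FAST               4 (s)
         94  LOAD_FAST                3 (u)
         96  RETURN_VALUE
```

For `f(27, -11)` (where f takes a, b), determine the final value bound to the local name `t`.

LOAD_FAST_LOAD_FAST a,a → push 27,27. Stack: [27, 27]
BINARY_OP * → 27 * 27 = 729. Stack: [729]
LOAD_FAST_LOAD_FAST b,a → push -11,27. Stack: [729, -11, 27]
BINARY_OP + → -11 + 27 = 16. Stack: [729, 16]
BINARY_OP | → 729 | 16 = 729. Stack: [729]
STORE_FAST q → q=729. Stack: []
LOAD_CONST → push 3. Stack: [3]
LOAD_FAST a → push 27. Stack: [3, 27]
BINARY_OP - → 3 - 27 = -24. Stack: [-24]
STORE_FAST u → u=-24. Stack: []
LOAD_CONST → push 11. Stack: [11]
LOAD_CONST → push 2. Stack: [11, 2]
LOAD_FAST q → push 729. Stack: [11, 2, 729]
BINARY_OP // → 2 // 729 = 0. Stack: [11, 0]
BINARY_OP + → 11 + 0 = 11. Stack: [11]
STORE_FAST s → s=11. Stack: []
LOAD_FAST_LOAD_FAST q,a → push 729,27. Stack: [729, 27]
BINARY_OP + → 729 + 27 = 756. Stack: [756]
LOAD_CONST → push 5. Stack: [756, 5]
LOAD_FAST q → push 729. Stack: [756, 5, 729]
BINARY_OP | → 5 | 729 = 733. Stack: [756, 733]
BINARY_OP // → 756 // 733 = 1. Stack: [1]
STORE_FAST t → t=1. Stack: []
LOAD_FAST_LOAD_FAST u,q → push -24,729. Stack: [-24, 729]
BINARY_OP & → -24 & 729 = 712. Stack: [712]
STORE_FAST u → u=712. Stack: []
LOAD_CONST → push 7. Stack: [7]
LOAD_FAST s → push 11. Stack: [7, 11]
BINARY_OP ^ → 7 ^ 11 = 12. Stack: [12]
LOAD_FAST_LOAD_FAST s,s → push 11,11. Stack: [12, 11, 11]
BINARY_OP % → 11 % 11 = 0. Stack: [12, 0]
BINARY_OP & → 12 & 0 = 0. Stack: [0]
STORE_FAST s → s=0. Stack: []
LOAD_FAST u → push 712. Stack: [712]
RETURN_VALUE → return 712.

1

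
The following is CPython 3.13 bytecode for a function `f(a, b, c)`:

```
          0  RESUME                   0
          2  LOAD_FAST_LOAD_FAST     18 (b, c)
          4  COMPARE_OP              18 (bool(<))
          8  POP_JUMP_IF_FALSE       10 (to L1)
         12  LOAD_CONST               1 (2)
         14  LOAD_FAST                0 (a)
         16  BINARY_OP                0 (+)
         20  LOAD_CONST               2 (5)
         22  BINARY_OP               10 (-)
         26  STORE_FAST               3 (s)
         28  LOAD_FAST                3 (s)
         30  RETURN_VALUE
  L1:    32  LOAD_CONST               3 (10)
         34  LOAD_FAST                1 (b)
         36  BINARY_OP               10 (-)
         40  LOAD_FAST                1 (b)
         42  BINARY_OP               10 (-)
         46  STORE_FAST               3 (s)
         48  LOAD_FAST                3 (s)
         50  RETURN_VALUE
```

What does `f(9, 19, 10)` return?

LOAD_FAST_LOAD_FAST b,c → push 19,10. Stack: [19, 10]
COMPARE_OP bool(<) → 19 vs 10 = False. Stack: [False]
POP_JUMP_IF_FALSE → pop False; jump. Stack: []
LOAD_CONST → push 10. Stack: [10]
LOAD_FAST b → push 19. Stack: [10, 19]
BINARY_OP - → 10 - 19 = -9. Stack: [-9]
LOAD_FAST b → push 19. Stack: [-9, 19]
BINARY_OP - → -9 - 19 = -28. Stack: [-28]
STORE_FAST s → s=-28. Stack: []
LOAD_FAST s → push -28. Stack: [-28]
RETURN_VALUE → return -28.

-28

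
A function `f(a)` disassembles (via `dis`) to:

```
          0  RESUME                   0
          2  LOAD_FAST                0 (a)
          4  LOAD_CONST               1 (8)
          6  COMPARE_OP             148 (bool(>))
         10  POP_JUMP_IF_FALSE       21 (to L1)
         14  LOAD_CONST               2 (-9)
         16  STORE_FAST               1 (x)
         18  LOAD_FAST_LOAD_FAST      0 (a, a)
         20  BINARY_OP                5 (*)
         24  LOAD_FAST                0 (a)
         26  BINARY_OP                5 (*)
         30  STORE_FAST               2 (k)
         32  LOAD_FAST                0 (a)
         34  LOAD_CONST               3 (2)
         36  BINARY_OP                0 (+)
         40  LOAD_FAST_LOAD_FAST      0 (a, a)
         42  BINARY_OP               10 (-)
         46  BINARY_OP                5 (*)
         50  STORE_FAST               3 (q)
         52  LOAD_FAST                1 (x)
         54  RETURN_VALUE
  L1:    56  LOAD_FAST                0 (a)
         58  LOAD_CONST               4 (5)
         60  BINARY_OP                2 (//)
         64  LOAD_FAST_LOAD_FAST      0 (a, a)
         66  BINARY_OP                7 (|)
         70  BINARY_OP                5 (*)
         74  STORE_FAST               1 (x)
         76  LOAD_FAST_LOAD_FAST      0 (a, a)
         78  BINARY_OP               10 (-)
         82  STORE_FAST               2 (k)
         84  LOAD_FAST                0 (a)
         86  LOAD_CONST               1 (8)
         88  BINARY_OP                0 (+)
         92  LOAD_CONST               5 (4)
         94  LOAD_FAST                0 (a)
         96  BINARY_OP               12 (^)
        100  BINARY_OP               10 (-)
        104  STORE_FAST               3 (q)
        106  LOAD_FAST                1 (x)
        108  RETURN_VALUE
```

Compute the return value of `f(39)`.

LOAD_FAST a → push 39. Stack: [39]
LOAD_CONST → push 8. Stack: [39, 8]
COMPARE_OP bool(>) → 39 vs 8 = True. Stack: [True]
POP_JUMP_IF_FALSE → pop True; no jump. Stack: []
LOAD_CONST → push -9. Stack: [-9]
STORE_FAST x → x=-9. Stack: []
LOAD_FAST_LOAD_FAST a,a → push 39,39. Stack: [39, 39]
BINARY_OP * → 39 * 39 = 1521. Stack: [1521]
LOAD_FAST a → push 39. Stack: [1521, 39]
BINARY_OP * → 1521 * 39 = 59319. Stack: [59319]
STORE_FAST k → k=59319. Stack: []
LOAD_FAST a → push 39. Stack: [39]
LOAD_CONST → push 2. Stack: [39, 2]
BINARY_OP + → 39 + 2 = 41. Stack: [41]
LOAD_FAST_LOAD_FAST a,a → push 39,39. Stack: [41, 39, 39]
BINARY_OP - → 39 - 39 = 0. Stack: [41, 0]
BINARY_OP * → 41 * 0 = 0. Stack: [0]
STORE_FAST q → q=0. Stack: []
LOAD_FAST x → push -9. Stack: [-9]
RETURN_VALUE → return -9.

-9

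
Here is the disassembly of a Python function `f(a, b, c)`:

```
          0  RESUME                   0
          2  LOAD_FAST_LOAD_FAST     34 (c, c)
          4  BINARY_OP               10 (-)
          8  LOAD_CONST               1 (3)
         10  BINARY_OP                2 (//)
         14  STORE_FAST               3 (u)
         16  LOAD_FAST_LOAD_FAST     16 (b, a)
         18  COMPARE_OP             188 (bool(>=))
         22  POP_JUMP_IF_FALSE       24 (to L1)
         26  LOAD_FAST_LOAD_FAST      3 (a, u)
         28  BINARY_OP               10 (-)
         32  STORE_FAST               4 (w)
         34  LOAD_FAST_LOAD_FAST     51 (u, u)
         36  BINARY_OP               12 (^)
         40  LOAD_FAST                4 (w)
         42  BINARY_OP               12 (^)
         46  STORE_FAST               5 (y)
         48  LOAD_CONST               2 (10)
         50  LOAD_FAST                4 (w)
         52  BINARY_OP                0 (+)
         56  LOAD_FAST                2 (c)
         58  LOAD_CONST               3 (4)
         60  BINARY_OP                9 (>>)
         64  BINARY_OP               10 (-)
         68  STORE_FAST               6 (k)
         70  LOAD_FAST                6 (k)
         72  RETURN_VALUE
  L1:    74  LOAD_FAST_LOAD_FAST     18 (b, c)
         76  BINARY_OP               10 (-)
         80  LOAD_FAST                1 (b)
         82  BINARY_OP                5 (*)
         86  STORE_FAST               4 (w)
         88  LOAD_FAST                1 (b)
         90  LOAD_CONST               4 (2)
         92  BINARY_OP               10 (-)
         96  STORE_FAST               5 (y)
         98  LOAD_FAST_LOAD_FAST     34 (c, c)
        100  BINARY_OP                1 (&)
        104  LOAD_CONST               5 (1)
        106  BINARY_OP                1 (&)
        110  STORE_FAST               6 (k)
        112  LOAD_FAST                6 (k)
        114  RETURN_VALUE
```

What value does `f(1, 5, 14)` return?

LOAD_FAST_LOAD_FAST c,c → push 14,14. Stack: [14, 14]
BINARY_OP - → 14 - 14 = 0. Stack: [0]
LOAD_CONST → push 3. Stack: [0, 3]
BINARY_OP // → 0 // 3 = 0. Stack: [0]
STORE_FAST u → u=0. Stack: []
LOAD_FAST_LOAD_FAST b,a → push 5,1. Stack: [5, 1]
COMPARE_OP bool(>=) → 5 vs 1 = True. Stack: [True]
POP_JUMP_IF_FALSE → pop True; no jump. Stack: []
LOAD_FAST_LOAD_FAST a,u → push 1,0. Stack: [1, 0]
BINARY_OP - → 1 - 0 = 1. Stack: [1]
STORE_FAST w → w=1. Stack: []
LOAD_FAST_LOAD_FAST u,u → push 0,0. Stack: [0, 0]
BINARY_OP ^ → 0 ^ 0 = 0. Stack: [0]
LOAD_FAST w → push 1. Stack: [0, 1]
BINARY_OP ^ → 0 ^ 1 = 1. Stack: [1]
STORE_FAST y → y=1. Stack: []
LOAD_CONST → push 10. Stack: [10]
LOAD_FAST w → push 1. Stack: [10, 1]
BINARY_OP + → 10 + 1 = 11. Stack: [11]
LOAD_FAST c → push 14. Stack: [11, 14]
LOAD_CONST → push 4. Stack: [11, 14, 4]
BINARY_OP >> → 14 >> 4 = 0. Stack: [11, 0]
BINARY_OP - → 11 - 0 = 11. Stack: [11]
STORE_FAST k → k=11. Stack: []
LOAD_FAST k → push 11. Stack: [11]
RETURN_VALUE → return 11.

11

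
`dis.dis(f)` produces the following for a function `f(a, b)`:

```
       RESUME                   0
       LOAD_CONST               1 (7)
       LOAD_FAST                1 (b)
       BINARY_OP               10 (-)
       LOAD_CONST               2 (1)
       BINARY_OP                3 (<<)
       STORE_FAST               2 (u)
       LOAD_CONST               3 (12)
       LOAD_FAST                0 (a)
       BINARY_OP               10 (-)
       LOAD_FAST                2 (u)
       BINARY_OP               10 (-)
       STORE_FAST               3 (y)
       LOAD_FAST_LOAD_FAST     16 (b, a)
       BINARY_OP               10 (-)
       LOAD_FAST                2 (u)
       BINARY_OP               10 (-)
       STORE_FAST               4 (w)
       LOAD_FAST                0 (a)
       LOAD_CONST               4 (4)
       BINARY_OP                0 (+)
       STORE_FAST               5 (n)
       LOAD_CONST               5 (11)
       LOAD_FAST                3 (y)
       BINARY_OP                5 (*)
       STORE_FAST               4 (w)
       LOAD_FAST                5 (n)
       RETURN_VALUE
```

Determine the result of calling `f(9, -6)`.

LOAD_CONST → push 7. Stack: [7]
LOAD_FAST b → push -6. Stack: [7, -6]
BINARY_OP - → 7 - -6 = 13. Stack: [13]
LOAD_CONST → push 1. Stack: [13, 1]
BINARY_OP << → 13 << 1 = 26. Stack: [26]
STORE_FAST u → u=26. Stack: []
LOAD_CONST → push 12. Stack: [12]
LOAD_FAST a → push 9. Stack: [12, 9]
BINARY_OP - → 12 - 9 = 3. Stack: [3]
LOAD_FAST u → push 26. Stack: [3, 26]
BINARY_OP - → 3 - 26 = -23. Stack: [-23]
STORE_FAST y → y=-23. Stack: []
LOAD_FAST_LOAD_FAST b,a → push -6,9. Stack: [-6, 9]
BINARY_OP - → -6 - 9 = -15. Stack: [-15]
LOAD_FAST u → push 26. Stack: [-15, 26]
BINARY_OP - → -15 - 26 = -41. Stack: [-41]
STORE_FAST w → w=-41. Stack: []
LOAD_FAST a → push 9. Stack: [9]
LOAD_CONST → push 4. Stack: [9, 4]
BINARY_OP + → 9 + 4 = 13. Stack: [13]
STORE_FAST n → n=13. Stack: []
LOAD_CONST → push 11. Stack: [11]
LOAD_FAST y → push -23. Stack: [11, -23]
BINARY_OP * → 11 * -23 = -253. Stack: [-253]
STORE_FAST w → w=-253. Stack: []
LOAD_FAST n → push 13. Stack: [13]
RETURN_VALUE → return 13.

13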